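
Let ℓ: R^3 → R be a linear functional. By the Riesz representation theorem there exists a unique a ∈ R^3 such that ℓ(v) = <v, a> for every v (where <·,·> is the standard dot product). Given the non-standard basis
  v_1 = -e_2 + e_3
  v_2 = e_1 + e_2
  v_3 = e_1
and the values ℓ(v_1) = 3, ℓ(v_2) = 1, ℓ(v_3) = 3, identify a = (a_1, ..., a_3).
a = (3, -2, 1)

Write a = (a_1, ..., a_3) in the standard basis. For each basis vector v_i, ℓ(v_i) = <v_i, a> is a linear equation in the a_j's. Collect the n equations into a matrix system V a = ℓ, where row i of V is v_i (expressed in the standard basis). Since V is invertible (lower-triangular with 1s on the diagonal, up to permutation), solve by back-substitution:
  V =
[[0, -1, 1],
 [1, 1, 0],
 [1, 0, 0]]
  V a = (3, 1, 3)
Solving gives a = (3, -2, 1).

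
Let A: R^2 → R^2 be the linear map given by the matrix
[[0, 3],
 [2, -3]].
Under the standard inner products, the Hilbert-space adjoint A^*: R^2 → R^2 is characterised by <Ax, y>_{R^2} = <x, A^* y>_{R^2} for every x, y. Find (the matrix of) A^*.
A^* = A^T =
[[0, 2],
 [3, -3]]

For real matrices with standard dot products, the defining identity <Ax, y> = <x, A^* y> gives (Ax)^T y = x^T (A^*) y, i.e. x^T A^T y = x^T (A^*) y. Since this holds for all x, y, we must have A^* = A^T. Therefore
A^* =
[[0, 2],
 [3, -3]].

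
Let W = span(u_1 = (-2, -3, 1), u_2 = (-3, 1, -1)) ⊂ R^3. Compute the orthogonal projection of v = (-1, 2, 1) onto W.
proj_W(v) = (-52/75, 37/30, -103/150)

Set up U = [u_1 | ... | u_2] ∈ R^(3×2). The projector onto W = col(U) is P = U (U^T U)^(-1) U^T.
Compute U^T U =
  [14, 2]
  [2, 11],
and U^T v = (-3, 4).
Solve U^T U · c = U^T v for the coefficients: c = (-41/150, 31/75). The projection is proj_W(v) = U c.
Check: (v - proj_W(v)) · u_1 = 0  (should be 0).
Check: (v - proj_W(v)) · u_2 = 0  (should be 0).
Result: proj_W(v) = (-52/75, 37/30, -103/150).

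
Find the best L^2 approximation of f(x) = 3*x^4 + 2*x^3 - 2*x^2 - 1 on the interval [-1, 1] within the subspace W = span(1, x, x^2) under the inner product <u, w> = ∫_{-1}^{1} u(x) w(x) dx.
g(x) = 4*x^2/7 + 6*x/5 - 44/35

The best approximation g ∈ W is the orthogonal projection of f onto W. Writing g = a_0 + a_1 x + a_2 x^2, the coefficients solve the normal equations G · a = b where
  G_{ij} = <φ_i, φ_j> and b_i = <f, φ_i>, with φ_0 = 1, φ_1 = x, φ_2 = x^2.
G =
  [2, 0, 2/3]
  [0, 2/3, 0]
  [2/3, 0, 2/5],
b = (-32/15, 4/5, -64/105).
Solving gives a_0 = -44/35, a_1 = 6/5, a_2 = 4/7, so
  g(x) = 4*x^2/7 + 6*x/5 - 44/35.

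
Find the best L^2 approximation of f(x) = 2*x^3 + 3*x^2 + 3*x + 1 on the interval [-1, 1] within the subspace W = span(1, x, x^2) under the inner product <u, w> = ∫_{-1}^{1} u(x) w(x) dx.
g(x) = 3*x^2 + 21*x/5 + 1

The best approximation g ∈ W is the orthogonal projection of f onto W. Writing g = a_0 + a_1 x + a_2 x^2, the coefficients solve the normal equations G · a = b where
  G_{ij} = <φ_i, φ_j> and b_i = <f, φ_i>, with φ_0 = 1, φ_1 = x, φ_2 = x^2.
G =
  [2, 0, 2/3]
  [0, 2/3, 0]
  [2/3, 0, 2/5],
b = (4, 14/5, 28/15).
Solving gives a_0 = 1, a_1 = 21/5, a_2 = 3, so
  g(x) = 3*x^2 + 21*x/5 + 1.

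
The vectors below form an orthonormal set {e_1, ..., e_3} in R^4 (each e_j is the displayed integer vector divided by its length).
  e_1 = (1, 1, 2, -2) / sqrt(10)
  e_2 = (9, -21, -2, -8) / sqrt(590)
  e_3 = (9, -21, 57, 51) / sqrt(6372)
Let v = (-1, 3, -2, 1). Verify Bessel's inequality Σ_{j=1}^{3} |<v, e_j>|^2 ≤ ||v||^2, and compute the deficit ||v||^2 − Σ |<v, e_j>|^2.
Σ |<v, e_j>|^2 = 57/4; ||v||^2 = 15; deficit = 3/4

Write each e_j = u_j / sqrt(<u_j, u_j>) where u_j is the displayed integer vector. Then <v, e_j> = <v, u_j> / sqrt(<u_j, u_j>), so |<v, e_j>|^2 = <v, u_j>^2 / <u_j, u_j>.
Coefficients: <v, e_1> = -4/sqrt(10), <v, e_2> = -76/sqrt(590), <v, e_3> = -135/sqrt(6372).
Square and sum: Σ |<v, e_j>|^2 = 57/4.
Compute ||v||^2 = v·v = 15.
Deficit = 15 − 57/4 = 3/4 ≥ 0, confirming Bessel's inequality. (The deficit equals ||v − Σ <v,e_j> e_j||^2, the squared distance from v to span{e_j}.)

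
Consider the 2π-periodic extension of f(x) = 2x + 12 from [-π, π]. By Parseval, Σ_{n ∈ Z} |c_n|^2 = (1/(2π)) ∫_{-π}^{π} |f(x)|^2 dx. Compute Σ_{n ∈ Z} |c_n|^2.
Σ |c_n|^2 = 4π^2/3 + 144

Expand and integrate term by term over [-π, π]:
  ∫ (2x)^2 dx = 4·(2π^3/3); ∫ 2·2·(12)·x dx = 0 (odd integrand); ∫ 12^2 dx = 144·2π.
So (1/(2π)) ∫_{-π}^{π} (2x + 12)^2 dx = 4π^2/3 + 144 = 4π^2/3 + 144.
Parseval ⇒ Σ |c_n|^2 = 4π^2/3 + 144.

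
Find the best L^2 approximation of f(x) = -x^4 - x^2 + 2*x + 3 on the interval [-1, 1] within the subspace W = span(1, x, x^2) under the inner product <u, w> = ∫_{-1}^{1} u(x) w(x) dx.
g(x) = -13*x^2/7 + 2*x + 108/35

The best approximation g ∈ W is the orthogonal projection of f onto W. Writing g = a_0 + a_1 x + a_2 x^2, the coefficients solve the normal equations G · a = b where
  G_{ij} = <φ_i, φ_j> and b_i = <f, φ_i>, with φ_0 = 1, φ_1 = x, φ_2 = x^2.
G =
  [2, 0, 2/3]
  [0, 2/3, 0]
  [2/3, 0, 2/5],
b = (74/15, 4/3, 46/35).
Solving gives a_0 = 108/35, a_1 = 2, a_2 = -13/7, so
  g(x) = -13*x^2/7 + 2*x + 108/35.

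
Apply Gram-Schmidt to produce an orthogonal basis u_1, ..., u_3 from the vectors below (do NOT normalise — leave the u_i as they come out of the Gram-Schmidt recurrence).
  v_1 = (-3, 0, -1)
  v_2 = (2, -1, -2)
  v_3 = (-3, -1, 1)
Orthogonal basis:
  u_1 = (-3, 0, -1)
  u_2 = (4/5, -1, -12/5)
  u_3 = (-7/37, -56/37, 21/37)

Apply the Gram-Schmidt recurrence
  u_1 = v_1
  u_i = v_i − Σ_{j<i} ((v_i · u_j) / (u_j · u_j)) · u_j.

Step by step this gives:
  u_1 = (-3, 0, -1)
  u_2 = (4/5, -1, -12/5)
  u_3 = (-7/37, -56/37, 21/37)

Orthogonality check:
  u_2 · u_1 = 0 (should be 0)
  u_3 · u_1 = 0 (should be 0)
  u_3 · u_2 = 0 (should be 0)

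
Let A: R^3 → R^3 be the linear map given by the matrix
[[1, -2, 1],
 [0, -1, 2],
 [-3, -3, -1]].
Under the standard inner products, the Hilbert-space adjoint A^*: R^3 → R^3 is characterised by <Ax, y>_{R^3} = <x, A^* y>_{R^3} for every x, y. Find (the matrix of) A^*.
A^* = A^T =
[[1, 0, -3],
 [-2, -1, -3],
 [1, 2, -1]]

For real matrices with standard dot products, the defining identity <Ax, y> = <x, A^* y> gives (Ax)^T y = x^T (A^*) y, i.e. x^T A^T y = x^T (A^*) y. Since this holds for all x, y, we must have A^* = A^T. Therefore
A^* =
[[1, 0, -3],
 [-2, -1, -3],
 [1, 2, -1]].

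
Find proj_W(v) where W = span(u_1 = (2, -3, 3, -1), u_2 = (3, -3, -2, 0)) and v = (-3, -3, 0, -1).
proj_W(v) = (4/25, -156/425, 336/425, -88/425)

Set up U = [u_1 | ... | u_2] ∈ R^(4×2). The projector onto W = col(U) is P = U (U^T U)^(-1) U^T.
Compute U^T U =
  [23, 9]
  [9, 22],
and U^T v = (4, 0).
Solve U^T U · c = U^T v for the coefficients: c = (88/425, -36/425). The projection is proj_W(v) = U c.
Check: (v - proj_W(v)) · u_1 = 0  (should be 0).
Check: (v - proj_W(v)) · u_2 = 0  (should be 0).
Result: proj_W(v) = (4/25, -156/425, 336/425, -88/425).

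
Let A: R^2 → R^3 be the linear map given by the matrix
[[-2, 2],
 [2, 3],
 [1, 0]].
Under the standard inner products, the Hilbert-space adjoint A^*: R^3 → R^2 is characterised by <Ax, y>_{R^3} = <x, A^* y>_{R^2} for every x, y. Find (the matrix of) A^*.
A^* = A^T =
[[-2, 2, 1],
 [2, 3, 0]]

For real matrices with standard dot products, the defining identity <Ax, y> = <x, A^* y> gives (Ax)^T y = x^T (A^*) y, i.e. x^T A^T y = x^T (A^*) y. Since this holds for all x, y, we must have A^* = A^T. Therefore
A^* =
[[-2, 2, 1],
 [2, 3, 0]].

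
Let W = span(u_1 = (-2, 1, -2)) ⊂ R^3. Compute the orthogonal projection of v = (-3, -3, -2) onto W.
proj_W(v) = (-14/9, 7/9, -14/9)

Set up U = [u_1 | ... | u_1] ∈ R^(3×1). The projector onto W = col(U) is P = U (U^T U)^(-1) U^T.
Compute U^T U =
  [9],
and U^T v = (7).
Solve U^T U · c = U^T v for the coefficients: c = (7/9). The projection is proj_W(v) = U c.
Check: (v - proj_W(v)) · u_1 = 0  (should be 0).
Result: proj_W(v) = (-14/9, 7/9, -14/9).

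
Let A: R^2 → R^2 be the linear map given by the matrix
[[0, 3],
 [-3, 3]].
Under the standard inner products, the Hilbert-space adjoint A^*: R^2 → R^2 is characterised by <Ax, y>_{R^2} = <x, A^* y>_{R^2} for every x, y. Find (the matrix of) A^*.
A^* = A^T =
[[0, -3],
 [3, 3]]

For real matrices with standard dot products, the defining identity <Ax, y> = <x, A^* y> gives (Ax)^T y = x^T (A^*) y, i.e. x^T A^T y = x^T (A^*) y. Since this holds for all x, y, we must have A^* = A^T. Therefore
A^* =
[[0, -3],
 [3, 3]].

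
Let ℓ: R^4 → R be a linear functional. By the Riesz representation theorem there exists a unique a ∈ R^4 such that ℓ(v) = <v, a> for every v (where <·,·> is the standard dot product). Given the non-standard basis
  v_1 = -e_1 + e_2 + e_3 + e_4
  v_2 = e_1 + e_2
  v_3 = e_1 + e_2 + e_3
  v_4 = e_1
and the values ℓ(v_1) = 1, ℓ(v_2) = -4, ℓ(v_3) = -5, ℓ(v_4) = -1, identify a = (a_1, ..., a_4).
a = (-1, -3, -1, 4)

Write a = (a_1, ..., a_4) in the standard basis. For each basis vector v_i, ℓ(v_i) = <v_i, a> is a linear equation in the a_j's. Collect the n equations into a matrix system V a = ℓ, where row i of V is v_i (expressed in the standard basis). Since V is invertible (lower-triangular with 1s on the diagonal, up to permutation), solve by back-substitution:
  V =
[[-1, 1, 1, 1],
 [1, 1, 0, 0],
 [1, 1, 1, 0],
 [1, 0, 0, 0]]
  V a = (1, -4, -5, -1)
Solving gives a = (-1, -3, -1, 4).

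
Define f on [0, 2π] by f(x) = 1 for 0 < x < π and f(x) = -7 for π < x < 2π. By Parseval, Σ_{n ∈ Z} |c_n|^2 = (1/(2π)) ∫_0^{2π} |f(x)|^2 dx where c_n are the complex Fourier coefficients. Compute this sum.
Σ |c_n|^2 = 25

Parseval equates the L^2 energy of f (normalised by 1/(2π)) with the ℓ^2 sum of its Fourier coefficients: (1/(2π)) ∫_0^{2π} |f|^2 = Σ |c_n|^2.
Compute the left side: (1/(2π)) [∫_0^π 1^2 dx + ∫_π^{2π} (-7)^2 dx] = (1/(2π)) · (1π + 49π) = (1 + 49)/2 = 25.
So Σ_{n ∈ Z} |c_n|^2 = 25.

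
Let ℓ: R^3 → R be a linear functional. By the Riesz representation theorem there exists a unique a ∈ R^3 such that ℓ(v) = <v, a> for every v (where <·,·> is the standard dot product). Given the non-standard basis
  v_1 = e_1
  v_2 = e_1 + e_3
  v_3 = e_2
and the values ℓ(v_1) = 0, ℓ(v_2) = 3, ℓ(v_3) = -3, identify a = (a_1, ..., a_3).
a = (0, -3, 3)

Write a = (a_1, ..., a_3) in the standard basis. For each basis vector v_i, ℓ(v_i) = <v_i, a> is a linear equation in the a_j's. Collect the n equations into a matrix system V a = ℓ, where row i of V is v_i (expressed in the standard basis). Since V is invertible (lower-triangular with 1s on the diagonal, up to permutation), solve by back-substitution:
  V =
[[1, 0, 0],
 [1, 0, 1],
 [0, 1, 0]]
  V a = (0, 3, -3)
Solving gives a = (0, -3, 3).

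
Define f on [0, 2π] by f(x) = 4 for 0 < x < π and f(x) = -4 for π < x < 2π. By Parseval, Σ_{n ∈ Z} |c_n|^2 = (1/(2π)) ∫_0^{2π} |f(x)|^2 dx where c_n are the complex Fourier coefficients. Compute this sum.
Σ |c_n|^2 = 16

Parseval equates the L^2 energy of f (normalised by 1/(2π)) with the ℓ^2 sum of its Fourier coefficients: (1/(2π)) ∫_0^{2π} |f|^2 = Σ |c_n|^2.
Compute the left side: (1/(2π)) [∫_0^π 4^2 dx + ∫_π^{2π} (-4)^2 dx] = (1/(2π)) · (16π + 16π) = (16 + 16)/2 = 16.
So Σ_{n ∈ Z} |c_n|^2 = 16.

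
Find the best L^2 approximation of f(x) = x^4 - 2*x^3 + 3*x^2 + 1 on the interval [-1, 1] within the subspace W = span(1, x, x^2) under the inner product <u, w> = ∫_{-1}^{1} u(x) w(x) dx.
g(x) = 27*x^2/7 - 6*x/5 + 32/35

The best approximation g ∈ W is the orthogonal projection of f onto W. Writing g = a_0 + a_1 x + a_2 x^2, the coefficients solve the normal equations G · a = b where
  G_{ij} = <φ_i, φ_j> and b_i = <f, φ_i>, with φ_0 = 1, φ_1 = x, φ_2 = x^2.
G =
  [2, 0, 2/3]
  [0, 2/3, 0]
  [2/3, 0, 2/5],
b = (22/5, -4/5, 226/105).
Solving gives a_0 = 32/35, a_1 = -6/5, a_2 = 27/7, so
  g(x) = 27*x^2/7 - 6*x/5 + 32/35.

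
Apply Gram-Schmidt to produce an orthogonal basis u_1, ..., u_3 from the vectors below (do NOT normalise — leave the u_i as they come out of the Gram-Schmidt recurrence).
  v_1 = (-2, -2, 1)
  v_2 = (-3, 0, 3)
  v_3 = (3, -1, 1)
Orthogonal basis:
  u_1 = (-2, -2, 1)
  u_2 = (-1, 2, 2)
  u_3 = (2, -1, 2)

Apply the Gram-Schmidt recurrence
  u_1 = v_1
  u_i = v_i − Σ_{j<i} ((v_i · u_j) / (u_j · u_j)) · u_j.

Step by step this gives:
  u_1 = (-2, -2, 1)
  u_2 = (-1, 2, 2)
  u_3 = (2, -1, 2)

Orthogonality check:
  u_2 · u_1 = 0 (should be 0)
  u_3 · u_1 = 0 (should be 0)
  u_3 · u_2 = 0 (should be 0)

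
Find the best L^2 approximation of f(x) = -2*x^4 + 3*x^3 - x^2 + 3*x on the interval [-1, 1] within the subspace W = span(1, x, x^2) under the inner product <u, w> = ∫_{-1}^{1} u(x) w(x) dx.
g(x) = -19*x^2/7 + 24*x/5 + 6/35

The best approximation g ∈ W is the orthogonal projection of f onto W. Writing g = a_0 + a_1 x + a_2 x^2, the coefficients solve the normal equations G · a = b where
  G_{ij} = <φ_i, φ_j> and b_i = <f, φ_i>, with φ_0 = 1, φ_1 = x, φ_2 = x^2.
G =
  [2, 0, 2/3]
  [0, 2/3, 0]
  [2/3, 0, 2/5],
b = (-22/15, 16/5, -34/35).
Solving gives a_0 = 6/35, a_1 = 24/5, a_2 = -19/7, so
  g(x) = -19*x^2/7 + 24*x/5 + 6/35.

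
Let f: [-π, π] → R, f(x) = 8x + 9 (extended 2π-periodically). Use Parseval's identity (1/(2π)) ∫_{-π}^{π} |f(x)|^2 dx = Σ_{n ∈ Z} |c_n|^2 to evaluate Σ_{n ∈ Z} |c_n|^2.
Σ |c_n|^2 = 64π^2/3 + 81

Expand and integrate term by term over [-π, π]:
  ∫ (8x)^2 dx = 64·(2π^3/3); ∫ 2·8·(9)·x dx = 0 (odd integrand); ∫ 9^2 dx = 81·2π.
So (1/(2π)) ∫_{-π}^{π} (8x + 9)^2 dx = 64π^2/3 + 81 = 64π^2/3 + 81.
Parseval ⇒ Σ |c_n|^2 = 64π^2/3 + 81.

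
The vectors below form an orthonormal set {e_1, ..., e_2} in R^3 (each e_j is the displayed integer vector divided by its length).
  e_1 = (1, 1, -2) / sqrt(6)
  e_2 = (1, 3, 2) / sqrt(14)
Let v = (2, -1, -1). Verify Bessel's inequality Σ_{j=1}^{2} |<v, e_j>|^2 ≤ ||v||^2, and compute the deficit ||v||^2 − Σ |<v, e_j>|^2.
Σ |<v, e_j>|^2 = 15/7; ||v||^2 = 6; deficit = 27/7

Write each e_j = u_j / sqrt(<u_j, u_j>) where u_j is the displayed integer vector. Then <v, e_j> = <v, u_j> / sqrt(<u_j, u_j>), so |<v, e_j>|^2 = <v, u_j>^2 / <u_j, u_j>.
Coefficients: <v, e_1> = 3/sqrt(6), <v, e_2> = -3/sqrt(14).
Square and sum: Σ |<v, e_j>|^2 = 15/7.
Compute ||v||^2 = v·v = 6.
Deficit = 6 − 15/7 = 27/7 ≥ 0, confirming Bessel's inequality. (The deficit equals ||v − Σ <v,e_j> e_j||^2, the squared distance from v to span{e_j}.)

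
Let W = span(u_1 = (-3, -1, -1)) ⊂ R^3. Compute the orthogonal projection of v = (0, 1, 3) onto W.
proj_W(v) = (12/11, 4/11, 4/11)

Set up U = [u_1 | ... | u_1] ∈ R^(3×1). The projector onto W = col(U) is P = U (U^T U)^(-1) U^T.
Compute U^T U =
  [11],
and U^T v = (-4).
Solve U^T U · c = U^T v for the coefficients: c = (-4/11). The projection is proj_W(v) = U c.
Check: (v - proj_W(v)) · u_1 = 0  (should be 0).
Result: proj_W(v) = (12/11, 4/11, 4/11).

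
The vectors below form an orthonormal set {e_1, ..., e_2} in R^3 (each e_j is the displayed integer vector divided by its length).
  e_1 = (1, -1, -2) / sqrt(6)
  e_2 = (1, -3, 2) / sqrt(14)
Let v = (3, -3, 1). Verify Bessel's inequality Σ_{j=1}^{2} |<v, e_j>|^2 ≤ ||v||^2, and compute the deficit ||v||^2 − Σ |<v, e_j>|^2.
Σ |<v, e_j>|^2 = 50/3; ||v||^2 = 19; deficit = 7/3

Write each e_j = u_j / sqrt(<u_j, u_j>) where u_j is the displayed integer vector. Then <v, e_j> = <v, u_j> / sqrt(<u_j, u_j>), so |<v, e_j>|^2 = <v, u_j>^2 / <u_j, u_j>.
Coefficients: <v, e_1> = 4/sqrt(6), <v, e_2> = 14/sqrt(14).
Square and sum: Σ |<v, e_j>|^2 = 50/3.
Compute ||v||^2 = v·v = 19.
Deficit = 19 − 50/3 = 7/3 ≥ 0, confirming Bessel's inequality. (The deficit equals ||v − Σ <v,e_j> e_j||^2, the squared distance from v to span{e_j}.)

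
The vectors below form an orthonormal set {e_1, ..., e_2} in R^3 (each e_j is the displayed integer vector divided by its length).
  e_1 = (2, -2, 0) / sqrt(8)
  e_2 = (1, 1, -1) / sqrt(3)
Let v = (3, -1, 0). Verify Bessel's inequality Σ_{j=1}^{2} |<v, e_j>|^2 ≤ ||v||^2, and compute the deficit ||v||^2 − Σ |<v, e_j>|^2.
Σ |<v, e_j>|^2 = 28/3; ||v||^2 = 10; deficit = 2/3

Write each e_j = u_j / sqrt(<u_j, u_j>) where u_j is the displayed integer vector. Then <v, e_j> = <v, u_j> / sqrt(<u_j, u_j>), so |<v, e_j>|^2 = <v, u_j>^2 / <u_j, u_j>.
Coefficients: <v, e_1> = 8/sqrt(8), <v, e_2> = 2/sqrt(3).
Square and sum: Σ |<v, e_j>|^2 = 28/3.
Compute ||v||^2 = v·v = 10.
Deficit = 10 − 28/3 = 2/3 ≥ 0, confirming Bessel's inequality. (The deficit equals ||v − Σ <v,e_j> e_j||^2, the squared distance from v to span{e_j}.)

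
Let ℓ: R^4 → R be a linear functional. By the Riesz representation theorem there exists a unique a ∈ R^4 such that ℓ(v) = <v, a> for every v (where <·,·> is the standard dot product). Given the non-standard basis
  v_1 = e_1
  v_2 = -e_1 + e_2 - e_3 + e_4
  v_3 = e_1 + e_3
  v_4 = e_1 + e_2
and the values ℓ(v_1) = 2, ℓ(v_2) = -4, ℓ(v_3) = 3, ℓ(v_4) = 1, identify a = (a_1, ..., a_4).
a = (2, -1, 1, 0)

Write a = (a_1, ..., a_4) in the standard basis. For each basis vector v_i, ℓ(v_i) = <v_i, a> is a linear equation in the a_j's. Collect the n equations into a matrix system V a = ℓ, where row i of V is v_i (expressed in the standard basis). Since V is invertible (lower-triangular with 1s on the diagonal, up to permutation), solve by back-substitution:
  V =
[[1, 0, 0, 0],
 [-1, 1, -1, 1],
 [1, 0, 1, 0],
 [1, 1, 0, 0]]
  V a = (2, -4, 3, 1)
Solving gives a = (2, -1, 1, 0).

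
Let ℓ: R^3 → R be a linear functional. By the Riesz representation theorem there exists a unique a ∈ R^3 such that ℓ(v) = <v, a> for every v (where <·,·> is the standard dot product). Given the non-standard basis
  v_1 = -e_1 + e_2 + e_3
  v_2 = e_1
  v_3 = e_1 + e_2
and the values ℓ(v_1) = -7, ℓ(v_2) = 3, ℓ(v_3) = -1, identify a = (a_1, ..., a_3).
a = (3, -4, 0)

Write a = (a_1, ..., a_3) in the standard basis. For each basis vector v_i, ℓ(v_i) = <v_i, a> is a linear equation in the a_j's. Collect the n equations into a matrix system V a = ℓ, where row i of V is v_i (expressed in the standard basis). Since V is invertible (lower-triangular with 1s on the diagonal, up to permutation), solve by back-substitution:
  V =
[[-1, 1, 1],
 [1, 0, 0],
 [1, 1, 0]]
  V a = (-7, 3, -1)
Solving gives a = (3, -4, 0).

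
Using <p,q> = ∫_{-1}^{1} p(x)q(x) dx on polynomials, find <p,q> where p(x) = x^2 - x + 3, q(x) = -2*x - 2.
<p,q> = -12

Expand the product: p(x)·q(x) = -2*x^3 - 4*x - 6.
∫_{-1}^{1} of each monomial x^k gives [2/(k+1) if k even, 0 if k odd]. Integrating term-by-term (or equivalently evaluating the antiderivative F(x) = -x^4/2 - 2*x^2 - 6*x at the endpoints):
  F(1) − F(−1) = -17/2 − (7/2) = -12.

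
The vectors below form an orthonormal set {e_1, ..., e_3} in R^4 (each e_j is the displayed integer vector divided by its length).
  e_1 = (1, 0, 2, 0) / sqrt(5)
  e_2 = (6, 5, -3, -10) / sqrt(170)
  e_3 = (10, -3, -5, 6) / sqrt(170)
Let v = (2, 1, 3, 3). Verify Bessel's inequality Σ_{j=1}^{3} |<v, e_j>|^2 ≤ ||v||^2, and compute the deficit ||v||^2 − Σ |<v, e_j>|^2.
Σ |<v, e_j>|^2 = 18; ||v||^2 = 23; deficit = 5

Write each e_j = u_j / sqrt(<u_j, u_j>) where u_j is the displayed integer vector. Then <v, e_j> = <v, u_j> / sqrt(<u_j, u_j>), so |<v, e_j>|^2 = <v, u_j>^2 / <u_j, u_j>.
Coefficients: <v, e_1> = 8/sqrt(5), <v, e_2> = -22/sqrt(170), <v, e_3> = 20/sqrt(170).
Square and sum: Σ |<v, e_j>|^2 = 18.
Compute ||v||^2 = v·v = 23.
Deficit = 23 − 18 = 5 ≥ 0, confirming Bessel's inequality. (The deficit equals ||v − Σ <v,e_j> e_j||^2, the squared distance from v to span{e_j}.)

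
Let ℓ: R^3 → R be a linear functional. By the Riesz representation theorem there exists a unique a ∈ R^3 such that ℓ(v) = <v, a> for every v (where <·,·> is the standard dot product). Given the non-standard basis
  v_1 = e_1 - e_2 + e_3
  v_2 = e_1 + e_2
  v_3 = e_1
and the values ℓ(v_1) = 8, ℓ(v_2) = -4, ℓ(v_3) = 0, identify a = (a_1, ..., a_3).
a = (0, -4, 4)

Write a = (a_1, ..., a_3) in the standard basis. For each basis vector v_i, ℓ(v_i) = <v_i, a> is a linear equation in the a_j's. Collect the n equations into a matrix system V a = ℓ, where row i of V is v_i (expressed in the standard basis). Since V is invertible (lower-triangular with 1s on the diagonal, up to permutation), solve by back-substitution:
  V =
[[1, -1, 1],
 [1, 1, 0],
 [1, 0, 0]]
  V a = (8, -4, 0)
Solving gives a = (0, -4, 4).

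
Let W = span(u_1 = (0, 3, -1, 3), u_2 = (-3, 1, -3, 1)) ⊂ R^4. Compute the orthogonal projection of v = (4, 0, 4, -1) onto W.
proj_W(v) = (1236/299, -157/299, 1151/299, -157/299)

Set up U = [u_1 | ... | u_2] ∈ R^(4×2). The projector onto W = col(U) is P = U (U^T U)^(-1) U^T.
Compute U^T U =
  [19, 9]
  [9, 20],
and U^T v = (-7, -25).
Solve U^T U · c = U^T v for the coefficients: c = (85/299, -412/299). The projection is proj_W(v) = U c.
Check: (v - proj_W(v)) · u_1 = 0  (should be 0).
Check: (v - proj_W(v)) · u_2 = 0  (should be 0).
Result: proj_W(v) = (1236/299, -157/299, 1151/299, -157/299).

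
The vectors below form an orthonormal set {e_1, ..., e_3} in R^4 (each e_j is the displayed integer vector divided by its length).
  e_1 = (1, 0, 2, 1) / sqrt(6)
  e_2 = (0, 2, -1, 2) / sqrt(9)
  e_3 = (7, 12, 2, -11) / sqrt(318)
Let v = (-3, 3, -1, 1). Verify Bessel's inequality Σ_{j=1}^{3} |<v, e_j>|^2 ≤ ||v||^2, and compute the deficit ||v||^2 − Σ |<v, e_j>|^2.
Σ |<v, e_j>|^2 = 619/53; ||v||^2 = 20; deficit = 441/53

Write each e_j = u_j / sqrt(<u_j, u_j>) where u_j is the displayed integer vector. Then <v, e_j> = <v, u_j> / sqrt(<u_j, u_j>), so |<v, e_j>|^2 = <v, u_j>^2 / <u_j, u_j>.
Coefficients: <v, e_1> = -4/sqrt(6), <v, e_2> = 9/sqrt(9), <v, e_3> = 2/sqrt(318).
Square and sum: Σ |<v, e_j>|^2 = 619/53.
Compute ||v||^2 = v·v = 20.
Deficit = 20 − 619/53 = 441/53 ≥ 0, confirming Bessel's inequality. (The deficit equals ||v − Σ <v,e_j> e_j||^2, the squared distance from v to span{e_j}.)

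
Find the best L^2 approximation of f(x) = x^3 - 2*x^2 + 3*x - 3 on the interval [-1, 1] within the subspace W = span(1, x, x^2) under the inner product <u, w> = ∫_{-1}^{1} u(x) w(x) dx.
g(x) = -2*x^2 + 18*x/5 - 3

The best approximation g ∈ W is the orthogonal projection of f onto W. Writing g = a_0 + a_1 x + a_2 x^2, the coefficients solve the normal equations G · a = b where
  G_{ij} = <φ_i, φ_j> and b_i = <f, φ_i>, with φ_0 = 1, φ_1 = x, φ_2 = x^2.
G =
  [2, 0, 2/3]
  [0, 2/3, 0]
  [2/3, 0, 2/5],
b = (-22/3, 12/5, -14/5).
Solving gives a_0 = -3, a_1 = 18/5, a_2 = -2, so
  g(x) = -2*x^2 + 18*x/5 - 3.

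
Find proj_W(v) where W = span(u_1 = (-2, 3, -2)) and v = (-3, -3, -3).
proj_W(v) = (-6/17, 9/17, -6/17)

Set up U = [u_1 | ... | u_1] ∈ R^(3×1). The projector onto W = col(U) is P = U (U^T U)^(-1) U^T.
Compute U^T U =
  [17],
and U^T v = (3).
Solve U^T U · c = U^T v for the coefficients: c = (3/17). The projection is proj_W(v) = U c.
Check: (v - proj_W(v)) · u_1 = 0  (should be 0).
Result: proj_W(v) = (-6/17, 9/17, -6/17).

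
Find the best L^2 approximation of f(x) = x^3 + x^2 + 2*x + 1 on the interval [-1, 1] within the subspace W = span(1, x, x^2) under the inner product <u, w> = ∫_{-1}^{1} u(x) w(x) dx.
g(x) = x^2 + 13*x/5 + 1

The best approximation g ∈ W is the orthogonal projection of f onto W. Writing g = a_0 + a_1 x + a_2 x^2, the coefficients solve the normal equations G · a = b where
  G_{ij} = <φ_i, φ_j> and b_i = <f, φ_i>, with φ_0 = 1, φ_1 = x, φ_2 = x^2.
G =
  [2, 0, 2/3]
  [0, 2/3, 0]
  [2/3, 0, 2/5],
b = (8/3, 26/15, 16/15).
Solving gives a_0 = 1, a_1 = 13/5, a_2 = 1, so
  g(x) = x^2 + 13*x/5 + 1.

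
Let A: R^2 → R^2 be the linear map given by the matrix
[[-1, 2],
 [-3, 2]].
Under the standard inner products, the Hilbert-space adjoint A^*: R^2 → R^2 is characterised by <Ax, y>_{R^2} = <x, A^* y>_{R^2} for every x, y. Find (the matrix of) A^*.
A^* = A^T =
[[-1, -3],
 [2, 2]]

For real matrices with standard dot products, the defining identity <Ax, y> = <x, A^* y> gives (Ax)^T y = x^T (A^*) y, i.e. x^T A^T y = x^T (A^*) y. Since this holds for all x, y, we must have A^* = A^T. Therefore
A^* =
[[-1, -3],
 [2, 2]].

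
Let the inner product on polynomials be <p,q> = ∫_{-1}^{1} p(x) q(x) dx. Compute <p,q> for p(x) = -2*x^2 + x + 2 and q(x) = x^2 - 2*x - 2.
<p,q> = -92/15

Expand the product: p(x)·q(x) = -2*x^4 + 5*x^3 + 4*x^2 - 6*x - 4.
∫_{-1}^{1} of each monomial x^k gives [2/(k+1) if k even, 0 if k odd]. Integrating term-by-term (or equivalently evaluating the antiderivative F(x) = -2*x^5/5 + 5*x^4/4 + 4*x^3/3 - 3*x^2 - 4*x at the endpoints):
  F(1) − F(−1) = -289/60 − (79/60) = -92/15.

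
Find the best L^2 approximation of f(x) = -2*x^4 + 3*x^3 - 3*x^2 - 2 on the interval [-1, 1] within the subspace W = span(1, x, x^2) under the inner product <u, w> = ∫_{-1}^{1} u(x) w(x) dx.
g(x) = -33*x^2/7 + 9*x/5 - 64/35

The best approximation g ∈ W is the orthogonal projection of f onto W. Writing g = a_0 + a_1 x + a_2 x^2, the coefficients solve the normal equations G · a = b where
  G_{ij} = <φ_i, φ_j> and b_i = <f, φ_i>, with φ_0 = 1, φ_1 = x, φ_2 = x^2.
G =
  [2, 0, 2/3]
  [0, 2/3, 0]
  [2/3, 0, 2/5],
b = (-34/5, 6/5, -326/105).
Solving gives a_0 = -64/35, a_1 = 9/5, a_2 = -33/7, so
  g(x) = -33*x^2/7 + 9*x/5 - 64/35.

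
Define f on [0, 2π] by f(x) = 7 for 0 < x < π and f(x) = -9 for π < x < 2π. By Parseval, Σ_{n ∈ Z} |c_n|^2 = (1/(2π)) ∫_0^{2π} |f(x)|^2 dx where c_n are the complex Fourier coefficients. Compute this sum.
Σ |c_n|^2 = 65

Parseval equates the L^2 energy of f (normalised by 1/(2π)) with the ℓ^2 sum of its Fourier coefficients: (1/(2π)) ∫_0^{2π} |f|^2 = Σ |c_n|^2.
Compute the left side: (1/(2π)) [∫_0^π 7^2 dx + ∫_π^{2π} (-9)^2 dx] = (1/(2π)) · (49π + 81π) = (49 + 81)/2 = 65.
So Σ_{n ∈ Z} |c_n|^2 = 65.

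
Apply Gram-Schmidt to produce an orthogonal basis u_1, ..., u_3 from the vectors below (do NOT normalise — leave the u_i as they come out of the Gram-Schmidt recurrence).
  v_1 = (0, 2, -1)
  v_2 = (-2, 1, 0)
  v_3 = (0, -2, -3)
Orthogonal basis:
  u_1 = (0, 2, -1)
  u_2 = (-2, 1/5, 2/5)
  u_3 = (-16/21, -32/21, -64/21)

Apply the Gram-Schmidt recurrence
  u_1 = v_1
  u_i = v_i − Σ_{j<i} ((v_i · u_j) / (u_j · u_j)) · u_j.

Step by step this gives:
  u_1 = (0, 2, -1)
  u_2 = (-2, 1/5, 2/5)
  u_3 = (-16/21, -32/21, -64/21)

Orthogonality check:
  u_2 · u_1 = 0 (should be 0)
  u_3 · u_1 = 0 (should be 0)
  u_3 · u_2 = 0 (should be 0)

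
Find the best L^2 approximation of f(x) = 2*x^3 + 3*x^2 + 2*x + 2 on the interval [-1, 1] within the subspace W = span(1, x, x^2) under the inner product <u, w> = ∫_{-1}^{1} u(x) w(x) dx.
g(x) = 3*x^2 + 16*x/5 + 2

The best approximation g ∈ W is the orthogonal projection of f onto W. Writing g = a_0 + a_1 x + a_2 x^2, the coefficients solve the normal equations G · a = b where
  G_{ij} = <φ_i, φ_j> and b_i = <f, φ_i>, with φ_0 = 1, φ_1 = x, φ_2 = x^2.
G =
  [2, 0, 2/3]
  [0, 2/3, 0]
  [2/3, 0, 2/5],
b = (6, 32/15, 38/15).
Solving gives a_0 = 2, a_1 = 16/5, a_2 = 3, so
  g(x) = 3*x^2 + 16*x/5 + 2.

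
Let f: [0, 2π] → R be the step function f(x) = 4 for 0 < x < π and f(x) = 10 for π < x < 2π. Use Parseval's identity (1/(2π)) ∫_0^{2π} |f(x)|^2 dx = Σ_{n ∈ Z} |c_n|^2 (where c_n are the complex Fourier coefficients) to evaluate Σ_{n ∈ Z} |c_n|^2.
Σ |c_n|^2 = 58

Parseval equates the L^2 energy of f (normalised by 1/(2π)) with the ℓ^2 sum of its Fourier coefficients: (1/(2π)) ∫_0^{2π} |f|^2 = Σ |c_n|^2.
Compute the left side: (1/(2π)) [∫_0^π 4^2 dx + ∫_π^{2π} 10^2 dx] = (1/(2π)) · (16π + 100π) = (16 + 100)/2 = 58.
So Σ_{n ∈ Z} |c_n|^2 = 58.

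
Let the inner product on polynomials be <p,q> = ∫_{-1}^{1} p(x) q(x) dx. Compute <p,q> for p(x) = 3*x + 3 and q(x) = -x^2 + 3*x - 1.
<p,q> = -2

Expand the product: p(x)·q(x) = -3*x^3 + 6*x^2 + 6*x - 3.
∫_{-1}^{1} of each monomial x^k gives [2/(k+1) if k even, 0 if k odd]. Integrating term-by-term (or equivalently evaluating the antiderivative F(x) = -3*x^4/4 + 2*x^3 + 3*x^2 - 3*x at the endpoints):
  F(1) − F(−1) = 5/4 − (13/4) = -2.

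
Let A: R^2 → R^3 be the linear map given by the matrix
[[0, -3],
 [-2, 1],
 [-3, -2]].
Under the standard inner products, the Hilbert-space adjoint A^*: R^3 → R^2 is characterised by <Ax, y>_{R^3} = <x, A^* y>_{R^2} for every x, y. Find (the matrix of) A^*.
A^* = A^T =
[[0, -2, -3],
 [-3, 1, -2]]

For real matrices with standard dot products, the defining identity <Ax, y> = <x, A^* y> gives (Ax)^T y = x^T (A^*) y, i.e. x^T A^T y = x^T (A^*) y. Since this holds for all x, y, we must have A^* = A^T. Therefore
A^* =
[[0, -2, -3],
 [-3, 1, -2]].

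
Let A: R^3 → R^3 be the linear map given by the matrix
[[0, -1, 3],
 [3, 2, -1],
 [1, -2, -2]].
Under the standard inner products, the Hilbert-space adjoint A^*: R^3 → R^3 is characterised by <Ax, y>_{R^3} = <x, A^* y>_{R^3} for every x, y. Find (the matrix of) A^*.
A^* = A^T =
[[0, 3, 1],
 [-1, 2, -2],
 [3, -1, -2]]

For real matrices with standard dot products, the defining identity <Ax, y> = <x, A^* y> gives (Ax)^T y = x^T (A^*) y, i.e. x^T A^T y = x^T (A^*) y. Since this holds for all x, y, we must have A^* = A^T. Therefore
A^* =
[[0, 3, 1],
 [-1, 2, -2],
 [3, -1, -2]].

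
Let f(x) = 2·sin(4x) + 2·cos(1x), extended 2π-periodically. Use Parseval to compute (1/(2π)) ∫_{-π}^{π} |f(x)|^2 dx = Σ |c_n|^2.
Σ |c_n|^2 = 4

Expand |f|^2 and use orthogonality of {sin(nx), cos(mx)} on [-π, π]:
  ∫_{-π}^{π} sin(nx)^2 dx = π, ∫ cos(mx)^2 dx = π, and cross terms integrate to 0.
So ∫_{-π}^{π} f(x)^2 dx = 2^2 · π + 2^2 · π = (4 + 4)π.
Divide by 2π: (4 + 4)/2 = 4.
By Parseval, this equals Σ |c_n|^2.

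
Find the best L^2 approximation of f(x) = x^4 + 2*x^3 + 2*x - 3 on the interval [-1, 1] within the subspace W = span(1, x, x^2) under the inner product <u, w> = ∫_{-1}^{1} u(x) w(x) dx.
g(x) = 6*x^2/7 + 16*x/5 - 108/35

The best approximation g ∈ W is the orthogonal projection of f onto W. Writing g = a_0 + a_1 x + a_2 x^2, the coefficients solve the normal equations G · a = b where
  G_{ij} = <φ_i, φ_j> and b_i = <f, φ_i>, with φ_0 = 1, φ_1 = x, φ_2 = x^2.
G =
  [2, 0, 2/3]
  [0, 2/3, 0]
  [2/3, 0, 2/5],
b = (-28/5, 32/15, -12/7).
Solving gives a_0 = -108/35, a_1 = 16/5, a_2 = 6/7, so
  g(x) = 6*x^2/7 + 16*x/5 - 108/35.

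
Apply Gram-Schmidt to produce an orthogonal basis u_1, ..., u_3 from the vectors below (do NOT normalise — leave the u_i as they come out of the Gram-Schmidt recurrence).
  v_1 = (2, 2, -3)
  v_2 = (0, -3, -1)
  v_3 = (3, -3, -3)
Orthogonal basis:
  u_1 = (2, 2, -3)
  u_2 = (6/17, -45/17, -26/17)
  u_3 = (33/23, -6/23, 18/23)

Apply the Gram-Schmidt recurrence
  u_1 = v_1
  u_i = v_i − Σ_{j<i} ((v_i · u_j) / (u_j · u_j)) · u_j.

Step by step this gives:
  u_1 = (2, 2, -3)
  u_2 = (6/17, -45/17, -26/17)
  u_3 = (33/23, -6/23, 18/23)

Orthogonality check:
  u_2 · u_1 = 0 (should be 0)
  u_3 · u_1 = 0 (should be 0)
  u_3 · u_2 = 0 (should be 0)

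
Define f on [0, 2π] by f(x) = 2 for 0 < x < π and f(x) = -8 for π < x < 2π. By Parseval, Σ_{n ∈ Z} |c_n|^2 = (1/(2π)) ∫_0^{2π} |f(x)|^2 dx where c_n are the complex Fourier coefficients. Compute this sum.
Σ |c_n|^2 = 34

Parseval equates the L^2 energy of f (normalised by 1/(2π)) with the ℓ^2 sum of its Fourier coefficients: (1/(2π)) ∫_0^{2π} |f|^2 = Σ |c_n|^2.
Compute the left side: (1/(2π)) [∫_0^π 2^2 dx + ∫_π^{2π} (-8)^2 dx] = (1/(2π)) · (4π + 64π) = (4 + 64)/2 = 34.
So Σ_{n ∈ Z} |c_n|^2 = 34.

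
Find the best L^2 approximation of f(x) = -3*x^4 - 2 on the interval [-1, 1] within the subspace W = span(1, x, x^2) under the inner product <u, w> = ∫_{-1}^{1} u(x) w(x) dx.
g(x) = -18*x^2/7 - 61/35

The best approximation g ∈ W is the orthogonal projection of f onto W. Writing g = a_0 + a_1 x + a_2 x^2, the coefficients solve the normal equations G · a = b where
  G_{ij} = <φ_i, φ_j> and b_i = <f, φ_i>, with φ_0 = 1, φ_1 = x, φ_2 = x^2.
G =
  [2, 0, 2/3]
  [0, 2/3, 0]
  [2/3, 0, 2/5],
b = (-26/5, 0, -46/21).
Solving gives a_0 = -61/35, a_1 = 0, a_2 = -18/7, so
  g(x) = -18*x^2/7 - 61/35.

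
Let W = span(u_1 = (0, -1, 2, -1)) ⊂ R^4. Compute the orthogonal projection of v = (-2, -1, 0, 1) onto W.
proj_W(v) = (0, 0, 0, 0)

Set up U = [u_1 | ... | u_1] ∈ R^(4×1). The projector onto W = col(U) is P = U (U^T U)^(-1) U^T.
Compute U^T U =
  [6],
and U^T v = (0).
Solve U^T U · c = U^T v for the coefficients: c = (0). The projection is proj_W(v) = U c.
Check: (v - proj_W(v)) · u_1 = 0  (should be 0).
Result: proj_W(v) = (0, 0, 0, 0).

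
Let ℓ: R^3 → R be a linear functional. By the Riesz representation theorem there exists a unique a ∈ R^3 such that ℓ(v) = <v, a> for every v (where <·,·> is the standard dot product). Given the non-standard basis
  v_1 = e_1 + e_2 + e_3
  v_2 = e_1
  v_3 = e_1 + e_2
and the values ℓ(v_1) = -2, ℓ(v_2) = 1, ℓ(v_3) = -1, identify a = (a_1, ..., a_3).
a = (1, -2, -1)

Write a = (a_1, ..., a_3) in the standard basis. For each basis vector v_i, ℓ(v_i) = <v_i, a> is a linear equation in the a_j's. Collect the n equations into a matrix system V a = ℓ, where row i of V is v_i (expressed in the standard basis). Since V is invertible (lower-triangular with 1s on the diagonal, up to permutation), solve by back-substitution:
  V =
[[1, 1, 1],
 [1, 0, 0],
 [1, 1, 0]]
  V a = (-2, 1, -1)
Solving gives a = (1, -2, -1).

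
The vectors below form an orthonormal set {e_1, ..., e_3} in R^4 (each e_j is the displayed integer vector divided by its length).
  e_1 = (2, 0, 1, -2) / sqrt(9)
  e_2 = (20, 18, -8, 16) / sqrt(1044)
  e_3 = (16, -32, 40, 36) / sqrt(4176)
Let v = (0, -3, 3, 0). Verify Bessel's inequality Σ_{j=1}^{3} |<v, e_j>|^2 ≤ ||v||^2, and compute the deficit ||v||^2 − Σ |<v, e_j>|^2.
Σ |<v, e_j>|^2 = 18; ||v||^2 = 18; deficit = 0

Write each e_j = u_j / sqrt(<u_j, u_j>) where u_j is the displayed integer vector. Then <v, e_j> = <v, u_j> / sqrt(<u_j, u_j>), so |<v, e_j>|^2 = <v, u_j>^2 / <u_j, u_j>.
Coefficients: <v, e_1> = 3/sqrt(9), <v, e_2> = -78/sqrt(1044), <v, e_3> = 216/sqrt(4176).
Square and sum: Σ |<v, e_j>|^2 = 18.
Compute ||v||^2 = v·v = 18.
Deficit = 18 − 18 = 0 ≥ 0, confirming Bessel's inequality. (The deficit equals ||v − Σ <v,e_j> e_j||^2, the squared distance from v to span{e_j}.)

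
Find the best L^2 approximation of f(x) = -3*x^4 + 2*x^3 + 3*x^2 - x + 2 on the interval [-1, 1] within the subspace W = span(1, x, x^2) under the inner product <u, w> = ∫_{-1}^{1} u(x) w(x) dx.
g(x) = 3*x^2/7 + x/5 + 79/35

The best approximation g ∈ W is the orthogonal projection of f onto W. Writing g = a_0 + a_1 x + a_2 x^2, the coefficients solve the normal equations G · a = b where
  G_{ij} = <φ_i, φ_j> and b_i = <f, φ_i>, with φ_0 = 1, φ_1 = x, φ_2 = x^2.
G =
  [2, 0, 2/3]
  [0, 2/3, 0]
  [2/3, 0, 2/5],
b = (24/5, 2/15, 176/105).
Solving gives a_0 = 79/35, a_1 = 1/5, a_2 = 3/7, so
  g(x) = 3*x^2/7 + x/5 + 79/35.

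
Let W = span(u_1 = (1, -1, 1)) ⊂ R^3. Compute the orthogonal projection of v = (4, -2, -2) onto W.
proj_W(v) = (4/3, -4/3, 4/3)

Set up U = [u_1 | ... | u_1] ∈ R^(3×1). The projector onto W = col(U) is P = U (U^T U)^(-1) U^T.
Compute U^T U =
  [3],
and U^T v = (4).
Solve U^T U · c = U^T v for the coefficients: c = (4/3). The projection is proj_W(v) = U c.
Check: (v - proj_W(v)) · u_1 = 0  (should be 0).
Result: proj_W(v) = (4/3, -4/3, 4/3).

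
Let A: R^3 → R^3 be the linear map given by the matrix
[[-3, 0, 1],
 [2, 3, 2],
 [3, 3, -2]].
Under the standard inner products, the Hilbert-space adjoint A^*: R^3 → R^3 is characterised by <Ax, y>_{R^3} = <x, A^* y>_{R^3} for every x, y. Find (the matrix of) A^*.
A^* = A^T =
[[-3, 2, 3],
 [0, 3, 3],
 [1, 2, -2]]

For real matrices with standard dot products, the defining identity <Ax, y> = <x, A^* y> gives (Ax)^T y = x^T (A^*) y, i.e. x^T A^T y = x^T (A^*) y. Since this holds for all x, y, we must have A^* = A^T. Therefore
A^* =
[[-3, 2, 3],
 [0, 3, 3],
 [1, 2, -2]].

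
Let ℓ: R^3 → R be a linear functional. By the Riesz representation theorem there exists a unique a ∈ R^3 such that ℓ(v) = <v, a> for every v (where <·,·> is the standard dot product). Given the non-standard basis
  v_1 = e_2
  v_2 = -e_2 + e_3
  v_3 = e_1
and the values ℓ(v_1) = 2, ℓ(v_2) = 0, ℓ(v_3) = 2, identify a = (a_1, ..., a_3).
a = (2, 2, 2)

Write a = (a_1, ..., a_3) in the standard basis. For each basis vector v_i, ℓ(v_i) = <v_i, a> is a linear equation in the a_j's. Collect the n equations into a matrix system V a = ℓ, where row i of V is v_i (expressed in the standard basis). Since V is invertible (lower-triangular with 1s on the diagonal, up to permutation), solve by back-substitution:
  V =
[[0, 1, 0],
 [0, -1, 1],
 [1, 0, 0]]
  V a = (2, 0, 2)
Solving gives a = (2, 2, 2).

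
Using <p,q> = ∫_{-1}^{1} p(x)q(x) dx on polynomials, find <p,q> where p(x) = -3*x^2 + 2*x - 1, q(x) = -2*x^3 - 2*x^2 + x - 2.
<p,q> = 172/15

Expand the product: p(x)·q(x) = 6*x^5 + 2*x^4 - 5*x^3 + 10*x^2 - 5*x + 2.
∫_{-1}^{1} of each monomial x^k gives [2/(k+1) if k even, 0 if k odd]. Integrating term-by-term (or equivalently evaluating the antiderivative F(x) = x^6 + 2*x^5/5 - 5*x^4/4 + 10*x^3/3 - 5*x^2/2 + 2*x at the endpoints):
  F(1) − F(−1) = 179/60 − (-509/60) = 172/15.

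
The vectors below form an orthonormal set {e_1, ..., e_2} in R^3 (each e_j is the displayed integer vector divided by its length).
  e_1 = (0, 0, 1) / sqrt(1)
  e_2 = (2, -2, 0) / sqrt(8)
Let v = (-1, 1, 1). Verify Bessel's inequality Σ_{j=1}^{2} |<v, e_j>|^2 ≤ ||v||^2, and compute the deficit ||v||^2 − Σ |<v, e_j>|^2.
Σ |<v, e_j>|^2 = 3; ||v||^2 = 3; deficit = 0

Write each e_j = u_j / sqrt(<u_j, u_j>) where u_j is the displayed integer vector. Then <v, e_j> = <v, u_j> / sqrt(<u_j, u_j>), so |<v, e_j>|^2 = <v, u_j>^2 / <u_j, u_j>.
Coefficients: <v, e_1> = 1/sqrt(1), <v, e_2> = -4/sqrt(8).
Square and sum: Σ |<v, e_j>|^2 = 3.
Compute ||v||^2 = v·v = 3.
Deficit = 3 − 3 = 0 ≥ 0, confirming Bessel's inequality. (The deficit equals ||v − Σ <v,e_j> e_j||^2, the squared distance from v to span{e_j}.)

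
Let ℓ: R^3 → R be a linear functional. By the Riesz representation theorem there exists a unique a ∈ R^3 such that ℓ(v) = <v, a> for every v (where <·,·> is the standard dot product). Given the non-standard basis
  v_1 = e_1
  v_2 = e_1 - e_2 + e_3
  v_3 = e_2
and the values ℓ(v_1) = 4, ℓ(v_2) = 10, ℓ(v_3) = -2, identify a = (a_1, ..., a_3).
a = (4, -2, 4)

Write a = (a_1, ..., a_3) in the standard basis. For each basis vector v_i, ℓ(v_i) = <v_i, a> is a linear equation in the a_j's. Collect the n equations into a matrix system V a = ℓ, where row i of V is v_i (expressed in the standard basis). Since V is invertible (lower-triangular with 1s on the diagonal, up to permutation), solve by back-substitution:
  V =
[[1, 0, 0],
 [1, -1, 1],
 [0, 1, 0]]
  V a = (4, 10, -2)
Solving gives a = (4, -2, 4).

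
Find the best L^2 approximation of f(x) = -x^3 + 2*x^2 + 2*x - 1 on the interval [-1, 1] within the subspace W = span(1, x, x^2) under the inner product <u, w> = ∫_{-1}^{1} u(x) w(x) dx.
g(x) = 2*x^2 + 7*x/5 - 1

The best approximation g ∈ W is the orthogonal projection of f onto W. Writing g = a_0 + a_1 x + a_2 x^2, the coefficients solve the normal equations G · a = b where
  G_{ij} = <φ_i, φ_j> and b_i = <f, φ_i>, with φ_0 = 1, φ_1 = x, φ_2 = x^2.
G =
  [2, 0, 2/3]
  [0, 2/3, 0]
  [2/3, 0, 2/5],
b = (-2/3, 14/15, 2/15).
Solving gives a_0 = -1, a_1 = 7/5, a_2 = 2, so
  g(x) = 2*x^2 + 7*x/5 - 1.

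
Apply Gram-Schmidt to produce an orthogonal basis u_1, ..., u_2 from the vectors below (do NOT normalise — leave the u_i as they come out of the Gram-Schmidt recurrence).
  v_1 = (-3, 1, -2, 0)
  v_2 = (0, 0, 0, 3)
Orthogonal basis:
  u_1 = (-3, 1, -2, 0)
  u_2 = (0, 0, 0, 3)

Apply the Gram-Schmidt recurrence
  u_1 = v_1
  u_i = v_i − Σ_{j<i} ((v_i · u_j) / (u_j · u_j)) · u_j.

Step by step this gives:
  u_1 = (-3, 1, -2, 0)
  u_2 = (0, 0, 0, 3)

Orthogonality check:
  u_2 · u_1 = 0 (should be 0)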